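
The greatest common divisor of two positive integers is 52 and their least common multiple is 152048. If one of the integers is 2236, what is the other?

For two integers, gcd × lcm = product, so the other is (52 × 152048) / 2236 = 7906496 / 2236 = 3536.

3536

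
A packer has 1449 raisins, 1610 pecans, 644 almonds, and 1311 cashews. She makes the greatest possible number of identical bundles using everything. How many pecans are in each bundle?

Number of bundles = gcd(1449, 1610, 644, 1311).
1449 = 3^2 × 7 × 23
1610 = 2 × 5 × 7 × 23
644 = 2^2 × 7 × 23
1311 = 3 × 19 × 23
gcd(1449, 1610, 644, 1311) = 23.
pecans per bundle = 1610 / 23 = 70.

70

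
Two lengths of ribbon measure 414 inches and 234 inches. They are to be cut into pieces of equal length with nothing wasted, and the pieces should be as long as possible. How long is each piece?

By the Euclidean algorithm:
414 = 1 × 234 + 180
234 = 1 × 180 + 54
180 = 3 × 54 + 18
54 = 3 × 18 + 0
gcd(414, 234) = 18.

18 inches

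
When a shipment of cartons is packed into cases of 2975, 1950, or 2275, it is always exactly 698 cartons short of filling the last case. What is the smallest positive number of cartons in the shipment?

231352

Being 698 short of a full case of size k means N ≡ −698 (mod k), i.e. N + 698 is a multiple of each size.
2975 = 5^2 × 7 × 17
1950 = 2 × 3 × 5^2 × 13
2275 = 5^2 × 7 × 13
LCM(2975, 1950, 2275) = 2 × 3 × 5^2 × 7 × 13 × 17 = 232050.
Smallest positive N is 232050 − 698 = 231352.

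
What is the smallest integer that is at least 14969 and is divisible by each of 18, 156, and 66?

15444

The integer must be a common multiple of 18, 156, and 66, so a multiple of their LCM.
18 = 2 × 3^2
156 = 2^2 × 3 × 13
66 = 2 × 3 × 11
LCM(18, 156, 66) = 2^2 × 3^2 × 11 × 13 = 5148.
Smallest multiple of 5148 that is ≥ 14969: ⌈14969/5148⌉ × 5148 = 3 × 5148 = 15444.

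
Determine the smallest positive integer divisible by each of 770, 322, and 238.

301070

770 = 2 × 5 × 7 × 11
322 = 2 × 7 × 23
238 = 2 × 7 × 17
LCM(770, 322, 238) = 2 × 5 × 7 × 11 × 17 × 23 = 301070.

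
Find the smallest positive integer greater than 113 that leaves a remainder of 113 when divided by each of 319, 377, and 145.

20848

N − 113 must be a common multiple of 319, 377, and 145.
319 = 11 × 29
377 = 13 × 29
145 = 5 × 29
LCM(319, 377, 145) = 5 × 11 × 13 × 29 = 20735.
Smallest N > 113 is LCM + 113 = 20735 + 113 = 20848.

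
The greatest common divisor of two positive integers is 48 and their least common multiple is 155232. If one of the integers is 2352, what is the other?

For two integers, gcd × lcm = product, so the other is (48 × 155232) / 2352 = 7451136 / 2352 = 3168.

3168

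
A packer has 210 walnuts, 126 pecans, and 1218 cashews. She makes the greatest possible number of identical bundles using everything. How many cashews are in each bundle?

29

Number of bundles = gcd(210, 126, 1218).
210 = 2 × 3 × 5 × 7
126 = 2 × 3^2 × 7
1218 = 2 × 3 × 7 × 29
gcd(210, 126, 1218) = 2 × 3 × 7 = 42.
cashews per bundle = 1218 / 42 = 29.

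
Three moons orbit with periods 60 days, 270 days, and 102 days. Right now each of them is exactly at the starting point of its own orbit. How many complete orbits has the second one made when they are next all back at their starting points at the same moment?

34 orbits

The first common completion time is the LCM of the periods.
60 = 2^2 × 3 × 5
270 = 2 × 3^3 × 5
102 = 2 × 3 × 17
LCM(60, 270, 102) = 2^2 × 3^3 × 5 × 17 = 9180.
Orbits for period 270: 9180 / 270 = 34.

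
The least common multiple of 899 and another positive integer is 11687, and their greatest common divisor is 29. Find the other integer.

377

gcd × lcm = product of the two integers, so the other integer is (29 × 11687) / 899 = 377.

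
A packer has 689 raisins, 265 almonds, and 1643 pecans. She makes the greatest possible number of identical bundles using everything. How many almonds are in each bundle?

Number of bundles = gcd(689, 265, 1643).
689 = 13 × 53
265 = 5 × 53
1643 = 31 × 53
gcd(689, 265, 1643) = 53.
almonds per bundle = 265 / 53 = 5.

5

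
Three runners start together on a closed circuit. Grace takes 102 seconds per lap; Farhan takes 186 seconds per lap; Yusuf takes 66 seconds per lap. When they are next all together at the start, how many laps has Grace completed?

341 laps

They are all back at their starting positions together after one LCM of the periods.
102 = 2 × 3 × 17
186 = 2 × 3 × 31
66 = 2 × 3 × 11
LCM(102, 186, 66) = 2 × 3 × 11 × 17 × 31 = 34782.
Laps for period 102: 34782 / 102 = 341.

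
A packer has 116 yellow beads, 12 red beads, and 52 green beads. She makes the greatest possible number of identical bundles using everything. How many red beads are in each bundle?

3

Number of bundles = gcd(116, 12, 52).
116 = 2^2 × 29
12 = 2^2 × 3
52 = 2^2 × 13
gcd(116, 12, 52) = 2^2 = 4.
red beads per bundle = 12 / 4 = 3.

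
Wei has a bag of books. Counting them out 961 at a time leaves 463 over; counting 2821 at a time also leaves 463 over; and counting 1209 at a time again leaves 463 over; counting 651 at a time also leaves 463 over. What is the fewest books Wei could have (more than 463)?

262816

N − 463 must be a common multiple of 961, 2821, 1209, and 651.
961 = 31^2
2821 = 7 × 13 × 31
1209 = 3 × 13 × 31
651 = 3 × 7 × 31
LCM(961, 2821, 1209, 651) = 3 × 7 × 13 × 31^2 = 262353.
Smallest N > 463 is LCM + 463 = 262353 + 463 = 262816.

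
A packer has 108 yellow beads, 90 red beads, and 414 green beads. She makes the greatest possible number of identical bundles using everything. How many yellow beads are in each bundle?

6

Number of bundles = gcd(108, 90, 414).
108 = 2^2 × 3^3
90 = 2 × 3^2 × 5
414 = 2 × 3^2 × 23
gcd(108, 90, 414) = 2 × 3^2 = 18.
yellow beads per bundle = 108 / 18 = 6.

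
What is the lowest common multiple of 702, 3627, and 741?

702 = 2 × 3^3 × 13
3627 = 3^2 × 13 × 31
741 = 3 × 13 × 19
LCM(702, 3627, 741) = 2 × 3^3 × 13 × 19 × 31 = 413478.

413478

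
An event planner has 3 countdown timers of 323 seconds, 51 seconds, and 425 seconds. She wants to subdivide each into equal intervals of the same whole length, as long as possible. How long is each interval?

17 seconds

The interval must divide each timer length; the longest such is the gcd.
323 = 17 × 19
51 = 3 × 17
425 = 5^2 × 17
gcd(323, 51, 425) = 17.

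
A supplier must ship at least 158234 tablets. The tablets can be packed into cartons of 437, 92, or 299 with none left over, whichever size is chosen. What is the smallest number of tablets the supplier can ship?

The number of tablets must be a common multiple of 437, 92, and 299, so a multiple of their LCM.
437 = 19 × 23
92 = 2^2 × 23
299 = 13 × 23
LCM(437, 92, 299) = 2^2 × 13 × 19 × 23 = 22724.
Smallest multiple of 22724 that is ≥ 158234: ⌈158234/22724⌉ × 22724 = 7 × 22724 = 159068.

159068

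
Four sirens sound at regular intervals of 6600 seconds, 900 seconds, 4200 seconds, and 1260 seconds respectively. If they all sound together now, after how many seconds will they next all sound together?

138600 seconds

They coincide at every common multiple of the periods; the first is the LCM.
6600 = 2^3 × 3 × 5^2 × 11
900 = 2^2 × 3^2 × 5^2
4200 = 2^3 × 3 × 5^2 × 7
1260 = 2^2 × 3^2 × 5 × 7
LCM(6600, 900, 4200, 1260) = 2^3 × 3^2 × 5^2 × 7 × 11 = 138600.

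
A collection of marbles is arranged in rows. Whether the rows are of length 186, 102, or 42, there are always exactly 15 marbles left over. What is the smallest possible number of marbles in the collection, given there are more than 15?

N − 15 must be a common multiple of 186, 102, and 42.
186 = 2 × 3 × 31
102 = 2 × 3 × 17
42 = 2 × 3 × 7
LCM(186, 102, 42) = 2 × 3 × 7 × 17 × 31 = 22134.
Smallest N > 15 is LCM + 15 = 22134 + 15 = 22149.

22149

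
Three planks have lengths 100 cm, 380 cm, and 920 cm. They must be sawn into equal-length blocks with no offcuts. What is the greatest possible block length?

20 cm

This is the greatest common divisor of 100, 380, and 920.
100 = 2^2 × 5^2
380 = 2^2 × 5 × 19
920 = 2^3 × 5 × 23
gcd(100, 380, 920) = 2^2 × 5 = 20.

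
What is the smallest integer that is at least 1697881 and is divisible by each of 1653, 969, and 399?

1770363

The integer must be a common multiple of 1653, 969, and 399, so a multiple of their LCM.
1653 = 3 × 19 × 29
969 = 3 × 17 × 19
399 = 3 × 7 × 19
LCM(1653, 969, 399) = 3 × 7 × 17 × 19 × 29 = 196707.
Smallest multiple of 196707 that is ≥ 1697881: ⌈1697881/196707⌉ × 196707 = 9 × 196707 = 1770363.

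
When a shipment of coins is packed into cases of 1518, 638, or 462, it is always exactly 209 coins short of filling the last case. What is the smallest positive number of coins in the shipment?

Being 209 short of a full case of size k means N ≡ −209 (mod k), i.e. N + 209 is a multiple of each size.
1518 = 2 × 3 × 11 × 23
638 = 2 × 11 × 29
462 = 2 × 3 × 7 × 11
LCM(1518, 638, 462) = 2 × 3 × 7 × 11 × 23 × 29 = 308154.
Smallest positive N is 308154 − 209 = 307945.

307945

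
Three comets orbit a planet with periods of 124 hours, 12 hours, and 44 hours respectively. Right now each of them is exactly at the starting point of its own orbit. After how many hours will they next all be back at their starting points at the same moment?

We need the least common multiple of the intervals.
124 = 2^2 × 31
12 = 2^2 × 3
44 = 2^2 × 11
LCM(124, 12, 44) = 2^2 × 3 × 11 × 31 = 4092.

4092 hours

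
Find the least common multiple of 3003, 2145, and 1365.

15015

3003 = 3 × 7 × 11 × 13
2145 = 3 × 5 × 11 × 13
1365 = 3 × 5 × 7 × 13
LCM(3003, 2145, 1365) = 3 × 5 × 7 × 11 × 13 = 15015.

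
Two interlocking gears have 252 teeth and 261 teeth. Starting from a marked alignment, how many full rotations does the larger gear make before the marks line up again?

28 rotations

The first common completion time is the LCM of the periods.
252 = 2^2 × 3^2 × 7
261 = 3^2 × 29
LCM(252, 261) = 2^2 × 3^2 × 7 × 29 = 7308.
Rotations for period 261: 7308 / 261 = 28.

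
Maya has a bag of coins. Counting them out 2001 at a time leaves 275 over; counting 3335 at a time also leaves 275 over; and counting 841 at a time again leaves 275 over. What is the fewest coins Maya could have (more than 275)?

290420

N − 275 must be a common multiple of 2001, 3335, and 841.
2001 = 3 × 23 × 29
3335 = 5 × 23 × 29
841 = 29^2
LCM(2001, 3335, 841) = 3 × 5 × 23 × 29^2 = 290145.
Smallest N > 275 is LCM + 275 = 290145 + 275 = 290420.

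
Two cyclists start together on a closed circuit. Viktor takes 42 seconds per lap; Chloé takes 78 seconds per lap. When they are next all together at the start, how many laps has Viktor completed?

The first common completion time is the LCM of the periods.
42 = 2 × 3 × 7
78 = 2 × 3 × 13
LCM(42, 78) = 2 × 3 × 7 × 13 = 546.
Laps for period 42: 546 / 42 = 13.

13 laps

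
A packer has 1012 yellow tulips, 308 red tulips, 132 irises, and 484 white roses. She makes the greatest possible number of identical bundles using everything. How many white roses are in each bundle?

Number of bundles = gcd(1012, 308, 132, 484).
1012 = 2^2 × 11 × 23
308 = 2^2 × 7 × 11
132 = 2^2 × 3 × 11
484 = 2^2 × 11^2
gcd(1012, 308, 132, 484) = 2^2 × 11 = 44.
white roses per bundle = 484 / 44 = 11.

11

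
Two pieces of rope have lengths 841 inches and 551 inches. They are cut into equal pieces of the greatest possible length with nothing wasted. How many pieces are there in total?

48

Piece length = gcd(841, 551).
841 = 29^2
551 = 19 × 29
gcd(841, 551) = 29.
Total pieces = 841/29 + 551/29 = 29 + 19 = 48.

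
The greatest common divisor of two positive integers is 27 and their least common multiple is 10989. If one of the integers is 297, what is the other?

999

For two integers, gcd × lcm = product, so the other is (27 × 10989) / 297 = 296703 / 297 = 999.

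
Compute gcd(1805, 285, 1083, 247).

1805 = 5 × 19^2
285 = 3 × 5 × 19
1083 = 3 × 19^2
247 = 13 × 19
gcd(1805, 285, 1083, 247) = 19.

19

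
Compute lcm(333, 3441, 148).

333 = 3^2 × 37
3441 = 3 × 31 × 37
148 = 2^2 × 37
LCM(333, 3441, 148) = 2^2 × 3^2 × 31 × 37 = 41292.

41292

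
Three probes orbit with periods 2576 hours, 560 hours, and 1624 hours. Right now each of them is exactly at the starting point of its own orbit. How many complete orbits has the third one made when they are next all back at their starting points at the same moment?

The first common completion time is the LCM of the periods.
2576 = 2^4 × 7 × 23
560 = 2^4 × 5 × 7
1624 = 2^3 × 7 × 29
LCM(2576, 560, 1624) = 2^4 × 5 × 7 × 23 × 29 = 373520.
Orbits for period 1624: 373520 / 1624 = 230.

230 orbits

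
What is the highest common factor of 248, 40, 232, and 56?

248 = 2^3 × 31
40 = 2^3 × 5
232 = 2^3 × 29
56 = 2^3 × 7
gcd(248, 40, 232, 56) = 2^3 = 8.

8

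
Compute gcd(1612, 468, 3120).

52

1612 = 2^2 × 13 × 31
468 = 2^2 × 3^2 × 13
3120 = 2^4 × 3 × 5 × 13
gcd(1612, 468, 3120) = 2^2 × 13 = 52.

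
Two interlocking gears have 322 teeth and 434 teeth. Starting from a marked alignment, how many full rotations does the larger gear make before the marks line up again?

23 rotations

The first common completion time is the LCM of the periods.
322 = 2 × 7 × 23
434 = 2 × 7 × 31
LCM(322, 434) = 2 × 7 × 23 × 31 = 9982.
Rotations for period 434: 9982 / 434 = 23.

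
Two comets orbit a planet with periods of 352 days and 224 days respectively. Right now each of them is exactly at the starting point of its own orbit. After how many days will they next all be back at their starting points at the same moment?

2464 days

They coincide at every common multiple of the periods; the first is the LCM.
352 = 2^5 × 11
224 = 2^5 × 7
LCM(352, 224) = 2^5 × 7 × 11 = 2464.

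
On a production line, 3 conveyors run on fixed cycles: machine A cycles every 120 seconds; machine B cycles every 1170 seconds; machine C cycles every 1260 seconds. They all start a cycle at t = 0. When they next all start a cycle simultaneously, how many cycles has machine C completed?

26 cycles

They are all back at their starting positions together after one LCM of the periods.
120 = 2^3 × 3 × 5
1170 = 2 × 3^2 × 5 × 13
1260 = 2^2 × 3^2 × 5 × 7
LCM(120, 1170, 1260) = 2^3 × 3^2 × 5 × 7 × 13 = 32760.
Cycles for period 1260: 32760 / 1260 = 26.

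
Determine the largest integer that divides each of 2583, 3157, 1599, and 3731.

41

2583 = 3^2 × 7 × 41
3157 = 7 × 11 × 41
1599 = 3 × 13 × 41
3731 = 7 × 13 × 41
gcd(2583, 3157, 1599, 3731) = 41.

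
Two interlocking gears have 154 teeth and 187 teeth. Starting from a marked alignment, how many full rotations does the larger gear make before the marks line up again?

All finish a whole number of cycles simultaneously at t = LCM of the periods.
154 = 2 × 7 × 11
187 = 11 × 17
LCM(154, 187) = 2 × 7 × 11 × 17 = 2618.
Rotations for period 187: 2618 / 187 = 14.

14 rotations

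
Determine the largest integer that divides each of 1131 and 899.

29

1131 = 3 × 13 × 29
899 = 29 × 31
gcd(1131, 899) = 29.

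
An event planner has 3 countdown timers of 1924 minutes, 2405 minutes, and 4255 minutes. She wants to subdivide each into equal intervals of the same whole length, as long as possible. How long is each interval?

37 minutes

The interval must divide each timer length; the longest such is the gcd.
1924 = 2^2 × 13 × 37
2405 = 5 × 13 × 37
4255 = 5 × 23 × 37
gcd(1924, 2405, 4255) = 37.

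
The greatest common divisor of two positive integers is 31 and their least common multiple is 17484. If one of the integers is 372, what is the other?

For two integers, gcd × lcm = product, so the other is (31 × 17484) / 372 = 542004 / 372 = 1457.

1457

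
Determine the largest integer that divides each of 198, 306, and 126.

18

198 = 2 × 3^2 × 11
306 = 2 × 3^2 × 17
126 = 2 × 3^2 × 7
gcd(198, 306, 126) = 2 × 3^2 = 18.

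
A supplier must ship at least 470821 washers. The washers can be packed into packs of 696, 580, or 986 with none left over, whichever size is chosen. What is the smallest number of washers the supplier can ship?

The number of washers must be a common multiple of 696, 580, and 986, so a multiple of their LCM.
696 = 2^3 × 3 × 29
580 = 2^2 × 5 × 29
986 = 2 × 17 × 29
LCM(696, 580, 986) = 2^3 × 3 × 5 × 17 × 29 = 59160.
Smallest multiple of 59160 that is ≥ 470821: ⌈470821/59160⌉ × 59160 = 8 × 59160 = 473280.

473280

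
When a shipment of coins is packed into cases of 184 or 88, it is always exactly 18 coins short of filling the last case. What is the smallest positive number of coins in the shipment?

Being 18 short of a full case of size k means N ≡ −18 (mod k), i.e. N + 18 is a multiple of each size.
184 = 2^3 × 23
88 = 2^3 × 11
LCM(184, 88) = 2^3 × 11 × 23 = 2024.
Smallest positive N is 2024 − 18 = 2006.

2006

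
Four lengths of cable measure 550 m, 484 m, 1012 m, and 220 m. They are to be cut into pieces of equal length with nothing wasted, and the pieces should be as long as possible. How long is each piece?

Each piece length must divide every original length, so the longest possible is gcd(550, 484, 1012, 220).
550 = 2 × 5^2 × 11
484 = 2^2 × 11^2
1012 = 2^2 × 11 × 23
220 = 2^2 × 5 × 11
gcd(550, 484, 1012, 220) = 2 × 11 = 22.

22 m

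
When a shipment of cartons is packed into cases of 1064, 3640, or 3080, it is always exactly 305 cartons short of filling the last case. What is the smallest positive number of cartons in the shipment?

760455

Being 305 short of a full case of size k means N ≡ −305 (mod k), i.e. N + 305 is a multiple of each size.
1064 = 2^3 × 7 × 19
3640 = 2^3 × 5 × 7 × 13
3080 = 2^3 × 5 × 7 × 11
LCM(1064, 3640, 3080) = 2^3 × 5 × 7 × 11 × 13 × 19 = 760760.
Smallest positive N is 760760 − 305 = 760455.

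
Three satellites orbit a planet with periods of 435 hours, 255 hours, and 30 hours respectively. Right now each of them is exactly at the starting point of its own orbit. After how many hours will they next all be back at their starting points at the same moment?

They coincide at every common multiple of the periods; the first is the LCM.
435 = 3 × 5 × 29
255 = 3 × 5 × 17
30 = 2 × 3 × 5
LCM(435, 255, 30) = 2 × 3 × 5 × 17 × 29 = 14790.

14790 hours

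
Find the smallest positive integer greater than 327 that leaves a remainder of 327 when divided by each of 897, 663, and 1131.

442548

N − 327 must be a common multiple of 897, 663, and 1131.
897 = 3 × 13 × 23
663 = 3 × 13 × 17
1131 = 3 × 13 × 29
LCM(897, 663, 1131) = 3 × 13 × 17 × 23 × 29 = 442221.
Smallest N > 327 is LCM + 327 = 442221 + 327 = 442548.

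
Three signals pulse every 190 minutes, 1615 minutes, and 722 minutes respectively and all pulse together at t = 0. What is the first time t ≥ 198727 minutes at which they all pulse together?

Joint pulses occur at multiples of LCM(190, 1615, 722).
190 = 2 × 5 × 19
1615 = 5 × 17 × 19
722 = 2 × 19^2
LCM(190, 1615, 722) = 2 × 5 × 17 × 19^2 = 61370.
Smallest multiple of 61370 that is ≥ 198727: ⌈198727/61370⌉ × 61370 = 4 × 61370 = 245480.

245480 minutes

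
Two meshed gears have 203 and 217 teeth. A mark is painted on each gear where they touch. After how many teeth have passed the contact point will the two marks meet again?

We need the least common multiple of the intervals.
203 = 7 × 29
217 = 7 × 31
LCM(203, 217) = 7 × 29 × 31 = 6293.

6293 teeth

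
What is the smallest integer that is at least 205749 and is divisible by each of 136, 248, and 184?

290904

The integer must be a common multiple of 136, 248, and 184, so a multiple of their LCM.
136 = 2^3 × 17
248 = 2^3 × 31
184 = 2^3 × 23
LCM(136, 248, 184) = 2^3 × 17 × 23 × 31 = 96968.
Smallest multiple of 96968 that is ≥ 205749: ⌈205749/96968⌉ × 96968 = 3 × 96968 = 290904.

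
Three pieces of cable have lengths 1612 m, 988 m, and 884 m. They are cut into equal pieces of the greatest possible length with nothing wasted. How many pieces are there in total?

67

Piece length = gcd(1612, 988, 884).
1612 = 2^2 × 13 × 31
988 = 2^2 × 13 × 19
884 = 2^2 × 13 × 17
gcd(1612, 988, 884) = 2^2 × 13 = 52.
Total pieces = 1612/52 + 988/52 + 884/52 = 31 + 19 + 17 = 67.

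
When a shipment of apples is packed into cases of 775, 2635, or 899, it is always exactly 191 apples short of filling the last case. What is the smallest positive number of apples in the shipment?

Being 191 short of a full case of size k means N ≡ −191 (mod k), i.e. N + 191 is a multiple of each size.
775 = 5^2 × 31
2635 = 5 × 17 × 31
899 = 29 × 31
LCM(775, 2635, 899) = 5^2 × 17 × 29 × 31 = 382075.
Smallest positive N is 382075 − 191 = 381884.

381884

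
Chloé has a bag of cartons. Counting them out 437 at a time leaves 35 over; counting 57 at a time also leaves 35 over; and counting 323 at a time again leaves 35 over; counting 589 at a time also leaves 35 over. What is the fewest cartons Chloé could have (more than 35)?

N − 35 must be a common multiple of 437, 57, 323, and 589.
437 = 19 × 23
57 = 3 × 19
323 = 17 × 19
589 = 19 × 31
LCM(437, 57, 323, 589) = 3 × 17 × 19 × 23 × 31 = 690897.
Smallest N > 35 is LCM + 35 = 690897 + 35 = 690932.

690932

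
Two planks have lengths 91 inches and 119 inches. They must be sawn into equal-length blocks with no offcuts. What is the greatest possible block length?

7 inches

By the Euclidean algorithm:
119 = 1 × 91 + 28
91 = 3 × 28 + 7
28 = 4 × 7 + 0
gcd(91, 119) = 7.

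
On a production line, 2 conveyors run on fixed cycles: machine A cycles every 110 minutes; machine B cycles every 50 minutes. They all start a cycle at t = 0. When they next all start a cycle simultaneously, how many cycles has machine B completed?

11 cycles

They are all back at their starting positions together after one LCM of the periods.
110 = 2 × 5 × 11
50 = 2 × 5^2
LCM(110, 50) = 2 × 5^2 × 11 = 550.
Cycles for period 50: 550 / 50 = 11.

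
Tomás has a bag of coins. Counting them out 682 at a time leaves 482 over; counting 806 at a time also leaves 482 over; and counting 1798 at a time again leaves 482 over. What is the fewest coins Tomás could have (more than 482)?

N − 482 must be a common multiple of 682, 806, and 1798.
682 = 2 × 11 × 31
806 = 2 × 13 × 31
1798 = 2 × 29 × 31
LCM(682, 806, 1798) = 2 × 11 × 13 × 29 × 31 = 257114.
Smallest N > 482 is LCM + 482 = 257114 + 482 = 257596.

257596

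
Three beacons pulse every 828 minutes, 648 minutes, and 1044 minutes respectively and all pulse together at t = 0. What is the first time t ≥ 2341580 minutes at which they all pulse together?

2593296 minutes

Joint pulses occur at multiples of LCM(828, 648, 1044).
828 = 2^2 × 3^2 × 23
648 = 2^3 × 3^4
1044 = 2^2 × 3^2 × 29
LCM(828, 648, 1044) = 2^3 × 3^4 × 23 × 29 = 432216.
Smallest multiple of 432216 that is ≥ 2341580: ⌈2341580/432216⌉ × 432216 = 6 × 432216 = 2593296.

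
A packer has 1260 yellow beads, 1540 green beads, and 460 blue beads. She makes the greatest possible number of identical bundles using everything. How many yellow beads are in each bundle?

63

Number of bundles = gcd(1260, 1540, 460).
1260 = 2^2 × 3^2 × 5 × 7
1540 = 2^2 × 5 × 7 × 11
460 = 2^2 × 5 × 23
gcd(1260, 1540, 460) = 2^2 × 5 = 20.
yellow beads per bundle = 1260 / 20 = 63.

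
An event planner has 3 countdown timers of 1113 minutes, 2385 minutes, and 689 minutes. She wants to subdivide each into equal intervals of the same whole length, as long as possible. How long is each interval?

The interval must divide each timer length; the longest such is the gcd.
1113 = 3 × 7 × 53
2385 = 3^2 × 5 × 53
689 = 13 × 53
gcd(1113, 2385, 689) = 53.

53 minutes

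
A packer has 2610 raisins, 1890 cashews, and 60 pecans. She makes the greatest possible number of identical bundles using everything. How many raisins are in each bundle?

Number of bundles = gcd(2610, 1890, 60).
2610 = 2 × 3^2 × 5 × 29
1890 = 2 × 3^3 × 5 × 7
60 = 2^2 × 3 × 5
gcd(2610, 1890, 60) = 2 × 3 × 5 = 30.
raisins per bundle = 2610 / 30 = 87.

87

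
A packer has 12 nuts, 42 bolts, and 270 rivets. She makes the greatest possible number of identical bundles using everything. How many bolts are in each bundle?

7

Number of bundles = gcd(12, 42, 270).
12 = 2^2 × 3
42 = 2 × 3 × 7
270 = 2 × 3^3 × 5
gcd(12, 42, 270) = 2 × 3 = 6.
bolts per bundle = 42 / 6 = 7.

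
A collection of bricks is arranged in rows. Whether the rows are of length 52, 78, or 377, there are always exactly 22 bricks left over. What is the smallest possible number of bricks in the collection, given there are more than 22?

4546

N − 22 must be a common multiple of 52, 78, and 377.
52 = 2^2 × 13
78 = 2 × 3 × 13
377 = 13 × 29
LCM(52, 78, 377) = 2^2 × 3 × 13 × 29 = 4524.
Smallest N > 22 is LCM + 22 = 4524 + 22 = 4546.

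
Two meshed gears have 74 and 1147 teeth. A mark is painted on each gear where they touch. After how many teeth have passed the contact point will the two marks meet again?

We need the least common multiple of the intervals.
74 = 2 × 37
1147 = 31 × 37
LCM(74, 1147) = 2 × 31 × 37 = 2294.

2294 teeth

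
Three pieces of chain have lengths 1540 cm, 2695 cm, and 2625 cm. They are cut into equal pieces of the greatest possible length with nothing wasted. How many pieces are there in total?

196

Piece length = gcd(1540, 2695, 2625).
1540 = 2^2 × 5 × 7 × 11
2695 = 5 × 7^2 × 11
2625 = 3 × 5^3 × 7
gcd(1540, 2695, 2625) = 5 × 7 = 35.
Total pieces = 1540/35 + 2695/35 + 2625/35 = 44 + 77 + 75 = 196.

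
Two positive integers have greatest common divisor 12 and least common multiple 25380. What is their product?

304560

For any two positive integers, gcd × lcm = product = 12 × 25380 = 304560.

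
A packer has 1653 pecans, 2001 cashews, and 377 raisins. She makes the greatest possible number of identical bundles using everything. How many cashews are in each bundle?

Number of bundles = gcd(1653, 2001, 377).
1653 = 3 × 19 × 29
2001 = 3 × 23 × 29
377 = 13 × 29
gcd(1653, 2001, 377) = 29.
cashews per bundle = 2001 / 29 = 69.

69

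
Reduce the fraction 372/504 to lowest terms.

31/42

372 = 2^2 × 3 × 31
504 = 2^3 × 3^2 × 7
gcd(372, 504) = 2^2 × 3 = 12.
Divide numerator and denominator by 12: 372/504 = 31/42.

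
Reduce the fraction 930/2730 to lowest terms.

930 = 2 × 3 × 5 × 31
2730 = 2 × 3 × 5 × 7 × 13
gcd(930, 2730) = 2 × 3 × 5 = 30.
Divide numerator and denominator by 30: 930/2730 = 31/91.

31/91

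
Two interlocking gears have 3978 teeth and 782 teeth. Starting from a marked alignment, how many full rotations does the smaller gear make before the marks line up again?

117 rotations

The first common completion time is the LCM of the periods.
3978 = 2 × 3^2 × 13 × 17
782 = 2 × 17 × 23
LCM(3978, 782) = 2 × 3^2 × 13 × 17 × 23 = 91494.
Rotations for period 782: 91494 / 782 = 117.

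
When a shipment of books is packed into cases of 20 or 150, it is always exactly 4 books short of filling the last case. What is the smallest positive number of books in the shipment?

Being 4 short of a full case of size k means N ≡ −4 (mod k), i.e. N + 4 is a multiple of each size.
20 = 2^2 × 5
150 = 2 × 3 × 5^2
LCM(20, 150) = 2^2 × 3 × 5^2 = 300.
Smallest positive N is 300 − 4 = 296.

296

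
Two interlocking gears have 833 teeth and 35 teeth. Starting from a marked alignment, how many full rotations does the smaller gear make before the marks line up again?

119 rotations

All finish a whole number of cycles simultaneously at t = LCM of the periods.
833 = 7^2 × 17
35 = 5 × 7
LCM(833, 35) = 5 × 7^2 × 17 = 4165.
Rotations for period 35: 4165 / 35 = 119.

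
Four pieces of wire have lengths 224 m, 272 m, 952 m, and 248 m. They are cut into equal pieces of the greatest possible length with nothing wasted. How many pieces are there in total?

Piece length = gcd(224, 272, 952, 248).
224 = 2^5 × 7
272 = 2^4 × 17
952 = 2^3 × 7 × 17
248 = 2^3 × 31
gcd(224, 272, 952, 248) = 2^3 = 8.
Total pieces = 224/8 + 272/8 + 952/8 + 248/8 = 28 + 34 + 119 + 31 = 212.

212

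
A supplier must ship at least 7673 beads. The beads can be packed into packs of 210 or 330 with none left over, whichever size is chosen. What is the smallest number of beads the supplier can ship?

The number of beads must be a common multiple of 210 and 330, so a multiple of their LCM.
210 = 2 × 3 × 5 × 7
330 = 2 × 3 × 5 × 11
LCM(210, 330) = 2 × 3 × 5 × 7 × 11 = 2310.
Smallest multiple of 2310 that is ≥ 7673: ⌈7673/2310⌉ × 2310 = 4 × 2310 = 9240.

9240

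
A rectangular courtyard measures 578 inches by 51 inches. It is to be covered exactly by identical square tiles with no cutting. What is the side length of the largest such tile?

The tile side must divide both 578 and 51, so the largest is their gcd.
578 = 2 × 17^2
51 = 3 × 17
gcd(578, 51) = 17.

17 inches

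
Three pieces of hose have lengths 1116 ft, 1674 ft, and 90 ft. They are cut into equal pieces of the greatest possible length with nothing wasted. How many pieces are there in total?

Piece length = gcd(1116, 1674, 90).
1116 = 2^2 × 3^2 × 31
1674 = 2 × 3^3 × 31
90 = 2 × 3^2 × 5
gcd(1116, 1674, 90) = 2 × 3^2 = 18.
Total pieces = 1116/18 + 1674/18 + 90/18 = 62 + 93 + 5 = 160.

160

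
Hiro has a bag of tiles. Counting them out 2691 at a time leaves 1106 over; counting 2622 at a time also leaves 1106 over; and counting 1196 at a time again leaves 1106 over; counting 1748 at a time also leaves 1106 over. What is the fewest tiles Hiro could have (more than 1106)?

205622

N − 1106 must be a common multiple of 2691, 2622, 1196, and 1748.
2691 = 3^2 × 13 × 23
2622 = 2 × 3 × 19 × 23
1196 = 2^2 × 13 × 23
1748 = 2^2 × 19 × 23
LCM(2691, 2622, 1196, 1748) = 2^2 × 3^2 × 13 × 19 × 23 = 204516.
Smallest N > 1106 is LCM + 1106 = 204516 + 1106 = 205622.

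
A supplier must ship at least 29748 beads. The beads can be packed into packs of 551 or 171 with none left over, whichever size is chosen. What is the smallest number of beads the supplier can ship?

29754

The number of beads must be a common multiple of 551 and 171, so a multiple of their LCM.
551 = 19 × 29
171 = 3^2 × 19
LCM(551, 171) = 3^2 × 19 × 29 = 4959.
Smallest multiple of 4959 that is ≥ 29748: ⌈29748/4959⌉ × 4959 = 6 × 4959 = 29754.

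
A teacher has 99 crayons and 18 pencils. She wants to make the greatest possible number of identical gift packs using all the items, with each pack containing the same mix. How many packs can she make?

The pack count must divide each quantity, so the greatest is gcd(99, 18).
99 = 3^2 × 11
18 = 2 × 3^2
gcd(99, 18) = 3^2 = 9.

9 packs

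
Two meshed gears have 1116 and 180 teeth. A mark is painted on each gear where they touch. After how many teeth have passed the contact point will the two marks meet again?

We need the least common multiple of the intervals.
1116 = 2^2 × 3^2 × 31
180 = 2^2 × 3^2 × 5
LCM(1116, 180) = 2^2 × 3^2 × 5 × 31 = 5580.

5580 teeth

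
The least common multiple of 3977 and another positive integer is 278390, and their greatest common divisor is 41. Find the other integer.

gcd × lcm = product of the two integers, so the other integer is (41 × 278390) / 3977 = 2870.

2870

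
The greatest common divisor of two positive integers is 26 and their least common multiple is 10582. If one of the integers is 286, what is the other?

962

For two integers, gcd × lcm = product, so the other is (26 × 10582) / 286 = 275132 / 286 = 962.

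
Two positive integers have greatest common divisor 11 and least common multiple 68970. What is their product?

For any two positive integers, gcd × lcm = product = 11 × 68970 = 758670.

758670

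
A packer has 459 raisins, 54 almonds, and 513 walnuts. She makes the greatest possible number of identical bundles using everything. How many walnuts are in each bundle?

Number of bundles = gcd(459, 54, 513).
459 = 3^3 × 17
54 = 2 × 3^3
513 = 3^3 × 19
gcd(459, 54, 513) = 3^3 = 27.
walnuts per bundle = 513 / 27 = 19.

19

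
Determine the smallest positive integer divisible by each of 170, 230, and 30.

170 = 2 × 5 × 17
230 = 2 × 5 × 23
30 = 2 × 3 × 5
LCM(170, 230, 30) = 2 × 3 × 5 × 17 × 23 = 11730.

11730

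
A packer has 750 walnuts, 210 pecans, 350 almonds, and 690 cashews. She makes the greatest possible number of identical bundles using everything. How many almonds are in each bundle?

35

Number of bundles = gcd(750, 210, 350, 690).
750 = 2 × 3 × 5^3
210 = 2 × 3 × 5 × 7
350 = 2 × 5^2 × 7
690 = 2 × 3 × 5 × 23
gcd(750, 210, 350, 690) = 2 × 5 = 10.
almonds per bundle = 350 / 10 = 35.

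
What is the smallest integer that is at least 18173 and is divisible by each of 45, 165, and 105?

The integer must be a common multiple of 45, 165, and 105, so a multiple of their LCM.
45 = 3^2 × 5
165 = 3 × 5 × 11
105 = 3 × 5 × 7
LCM(45, 165, 105) = 3^2 × 5 × 7 × 11 = 3465.
Smallest multiple of 3465 that is ≥ 18173: ⌈18173/3465⌉ × 3465 = 6 × 3465 = 20790.

20790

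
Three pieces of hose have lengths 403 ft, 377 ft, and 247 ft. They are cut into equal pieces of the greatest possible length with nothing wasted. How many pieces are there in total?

Piece length = gcd(403, 377, 247).
403 = 13 × 31
377 = 13 × 29
247 = 13 × 19
gcd(403, 377, 247) = 13.
Total pieces = 403/13 + 377/13 + 247/13 = 31 + 29 + 19 = 79.

79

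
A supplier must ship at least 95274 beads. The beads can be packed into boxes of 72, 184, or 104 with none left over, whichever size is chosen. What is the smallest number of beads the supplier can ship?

The number of beads must be a common multiple of 72, 184, and 104, so a multiple of their LCM.
72 = 2^3 × 3^2
184 = 2^3 × 23
104 = 2^3 × 13
LCM(72, 184, 104) = 2^3 × 3^2 × 13 × 23 = 21528.
Smallest multiple of 21528 that is ≥ 95274: ⌈95274/21528⌉ × 21528 = 5 × 21528 = 107640.

107640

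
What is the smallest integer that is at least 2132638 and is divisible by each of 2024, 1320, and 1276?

2641320

The integer must be a common multiple of 2024, 1320, and 1276, so a multiple of their LCM.
2024 = 2^3 × 11 × 23
1320 = 2^3 × 3 × 5 × 11
1276 = 2^2 × 11 × 29
LCM(2024, 1320, 1276) = 2^3 × 3 × 5 × 11 × 23 × 29 = 880440.
Smallest multiple of 880440 that is ≥ 2132638: ⌈2132638/880440⌉ × 880440 = 3 × 880440 = 2641320.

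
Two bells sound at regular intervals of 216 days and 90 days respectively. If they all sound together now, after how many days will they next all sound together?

1080 days

The first simultaneous occurrence is after LCM of the individual periods.
216 = 2^3 × 3^3
90 = 2 × 3^2 × 5
LCM(216, 90) = 2^3 × 3^3 × 5 = 1080.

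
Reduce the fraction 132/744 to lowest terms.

132 = 2^2 × 3 × 11
744 = 2^3 × 3 × 31
gcd(132, 744) = 2^2 × 3 = 12.
Divide numerator and denominator by 12: 132/744 = 11/62.

11/62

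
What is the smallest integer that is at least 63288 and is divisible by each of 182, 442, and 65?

The integer must be a common multiple of 182, 442, and 65, so a multiple of their LCM.
182 = 2 × 7 × 13
442 = 2 × 13 × 17
65 = 5 × 13
LCM(182, 442, 65) = 2 × 5 × 7 × 13 × 17 = 15470.
Smallest multiple of 15470 that is ≥ 63288: ⌈63288/15470⌉ × 15470 = 5 × 15470 = 77350.

77350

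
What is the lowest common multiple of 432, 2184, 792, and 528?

432 = 2^4 × 3^3
2184 = 2^3 × 3 × 7 × 13
792 = 2^3 × 3^2 × 11
528 = 2^4 × 3 × 11
LCM(432, 2184, 792, 528) = 2^4 × 3^3 × 7 × 11 × 13 = 432432.

432432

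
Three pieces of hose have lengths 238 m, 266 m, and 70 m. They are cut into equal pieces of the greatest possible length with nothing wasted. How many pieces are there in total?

41

Piece length = gcd(238, 266, 70).
238 = 2 × 7 × 17
266 = 2 × 7 × 19
70 = 2 × 5 × 7
gcd(238, 266, 70) = 2 × 7 = 14.
Total pieces = 238/14 + 266/14 + 70/14 = 17 + 19 + 5 = 41.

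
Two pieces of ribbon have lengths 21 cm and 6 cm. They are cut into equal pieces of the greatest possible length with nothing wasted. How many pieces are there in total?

Piece length = gcd(21, 6).
21 = 3 × 7
6 = 2 × 3
gcd(21, 6) = 3.
Total pieces = 21/3 + 6/3 = 7 + 2 = 9.

9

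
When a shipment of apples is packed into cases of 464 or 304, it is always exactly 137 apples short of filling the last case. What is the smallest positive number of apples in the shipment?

Being 137 short of a full case of size k means N ≡ −137 (mod k), i.e. N + 137 is a multiple of each size.
464 = 2^4 × 29
304 = 2^4 × 19
LCM(464, 304) = 2^4 × 19 × 29 = 8816.
Smallest positive N is 8816 − 137 = 8679.

8679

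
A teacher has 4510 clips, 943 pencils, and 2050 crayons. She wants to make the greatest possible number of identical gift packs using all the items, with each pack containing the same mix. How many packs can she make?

41 packs

The pack count must divide each quantity, so the greatest is gcd(4510, 943, 2050).
4510 = 2 × 5 × 11 × 41
943 = 23 × 41
2050 = 2 × 5^2 × 41
gcd(4510, 943, 2050) = 41.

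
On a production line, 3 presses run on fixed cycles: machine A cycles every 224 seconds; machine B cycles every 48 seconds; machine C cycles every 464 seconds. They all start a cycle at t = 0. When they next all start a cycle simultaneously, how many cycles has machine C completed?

42 cycles

They are all back at their starting positions together after one LCM of the periods.
224 = 2^5 × 7
48 = 2^4 × 3
464 = 2^4 × 29
LCM(224, 48, 464) = 2^5 × 3 × 7 × 29 = 19488.
Cycles for period 464: 19488 / 464 = 42.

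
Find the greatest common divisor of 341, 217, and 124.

31

341 = 11 × 31
217 = 7 × 31
124 = 2^2 × 31
gcd(341, 217, 124) = 31.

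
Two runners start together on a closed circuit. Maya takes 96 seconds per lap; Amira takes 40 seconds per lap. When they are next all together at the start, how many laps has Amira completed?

12 laps

The first common completion time is the LCM of the periods.
96 = 2^5 × 3
40 = 2^3 × 5
LCM(96, 40) = 2^5 × 3 × 5 = 480.
Laps for period 40: 480 / 40 = 12.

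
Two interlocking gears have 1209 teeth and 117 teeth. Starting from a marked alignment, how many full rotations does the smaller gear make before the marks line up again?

31 rotations

They are all back at their starting positions together after one LCM of the periods.
1209 = 3 × 13 × 31
117 = 3^2 × 13
LCM(1209, 117) = 3^2 × 13 × 31 = 3627.
Rotations for period 117: 3627 / 117 = 31.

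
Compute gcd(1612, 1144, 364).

1612 = 2^2 × 13 × 31
1144 = 2^3 × 11 × 13
364 = 2^2 × 7 × 13
gcd(1612, 1144, 364) = 2^2 × 13 = 52.

52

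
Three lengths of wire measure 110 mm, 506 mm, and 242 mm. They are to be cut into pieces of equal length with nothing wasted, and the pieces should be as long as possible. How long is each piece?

Each piece length must divide every original length, so the longest possible is gcd(110, 506, 242).
110 = 2 × 5 × 11
506 = 2 × 11 × 23
242 = 2 × 11^2
gcd(110, 506, 242) = 2 × 11 = 22.

22 mm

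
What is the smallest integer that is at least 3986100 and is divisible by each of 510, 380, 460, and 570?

4011660

The integer must be a common multiple of 510, 380, 460, and 570, so a multiple of their LCM.
510 = 2 × 3 × 5 × 17
380 = 2^2 × 5 × 19
460 = 2^2 × 5 × 23
570 = 2 × 3 × 5 × 19
LCM(510, 380, 460, 570) = 2^2 × 3 × 5 × 17 × 19 × 23 = 445740.
Smallest multiple of 445740 that is ≥ 3986100: ⌈3986100/445740⌉ × 445740 = 9 × 445740 = 4011660.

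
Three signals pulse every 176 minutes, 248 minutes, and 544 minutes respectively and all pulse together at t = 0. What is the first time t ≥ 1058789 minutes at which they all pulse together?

Joint pulses occur at multiples of LCM(176, 248, 544).
176 = 2^4 × 11
248 = 2^3 × 31
544 = 2^5 × 17
LCM(176, 248, 544) = 2^5 × 11 × 17 × 31 = 185504.
Smallest multiple of 185504 that is ≥ 1058789: ⌈1058789/185504⌉ × 185504 = 6 × 185504 = 1113024.

1113024 minutes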